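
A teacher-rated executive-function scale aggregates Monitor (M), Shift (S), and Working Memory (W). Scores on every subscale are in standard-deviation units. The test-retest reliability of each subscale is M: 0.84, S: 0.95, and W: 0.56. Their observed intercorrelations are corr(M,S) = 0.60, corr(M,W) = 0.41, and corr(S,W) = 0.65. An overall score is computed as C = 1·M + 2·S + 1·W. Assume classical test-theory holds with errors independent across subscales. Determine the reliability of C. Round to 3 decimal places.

Var(C) = 1 + 2² + 1 + 2·[2·0.60 + 0.41 + 2·0.65] = 6 + 5.82 = 11.82.
With uncorrelated errors the cross-covariances are all true-score covariance, so they carry over unchanged; only the diagonal terms shrink to ρᵢσᵢ².
True-score variance = [0.84 + 2²·0.95 + 0.56] + 5.82 = 5.2 + 5.82 = 11.02.
Reliability = 11.02 / 11.82 = 0.932.

0.932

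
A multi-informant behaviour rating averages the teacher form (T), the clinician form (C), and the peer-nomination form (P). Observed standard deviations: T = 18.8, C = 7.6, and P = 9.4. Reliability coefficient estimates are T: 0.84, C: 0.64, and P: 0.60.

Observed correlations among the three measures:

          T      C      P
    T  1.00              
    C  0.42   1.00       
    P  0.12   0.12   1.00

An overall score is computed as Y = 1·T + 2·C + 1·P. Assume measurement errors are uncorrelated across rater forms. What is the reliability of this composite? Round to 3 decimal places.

Var(Y) = 18.8² + 2²·7.6² + 9.4² + 2·[2·18.8·7.6·0.42 + 18.8·9.4·0.12 + 2·7.6·9.4·0.12] = 672.84 + 316.742 = 989.582.
With uncorrelated errors the cross-covariances are all true-score covariance, so they carry over unchanged; only the diagonal terms shrink to ρᵢσᵢ².
True-score variance = [18.8²·0.84 + 2²·7.6²·0.64 + 9.4²·0.60] + 316.742 = 497.771 + 316.742 = 814.514.
Reliability = 814.514 / 989.582 = 0.823.

0.823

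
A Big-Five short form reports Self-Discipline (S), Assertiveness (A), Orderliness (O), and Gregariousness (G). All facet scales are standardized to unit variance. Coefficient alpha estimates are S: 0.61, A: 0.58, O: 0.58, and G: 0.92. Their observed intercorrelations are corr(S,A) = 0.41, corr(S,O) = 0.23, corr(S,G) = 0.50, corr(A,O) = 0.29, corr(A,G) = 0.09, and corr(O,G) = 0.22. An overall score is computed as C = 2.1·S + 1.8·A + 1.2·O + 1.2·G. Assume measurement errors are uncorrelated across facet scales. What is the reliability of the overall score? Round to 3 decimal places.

Var(C) = 2.1² + 1.8² + 1.2² + 1.2² + 2·[3.78·0.41 + 2.52·0.23 + 2.52·0.50 + 2.16·0.29 + 2.16·0.09 + 1.44·0.22] = 10.53 + 9.054 = 19.584.
Because errors are independent across components, Cov(Tᵢ,Tⱼ) = Cov(Xᵢ,Xⱼ); the off-diagonal part of the true-score variance is the same as above.
True-score variance = [2.1²·0.61 + 1.8²·0.58 + 1.2²·0.58 + 1.2²·0.92] + 9.054 = 6.7293 + 9.054 = 15.7833.
Reliability = 15.7833 / 19.584 = 0.806.

0.806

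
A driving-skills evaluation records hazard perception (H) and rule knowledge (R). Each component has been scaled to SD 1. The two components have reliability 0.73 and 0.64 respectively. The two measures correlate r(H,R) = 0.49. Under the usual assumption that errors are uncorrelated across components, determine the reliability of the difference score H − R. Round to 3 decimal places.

0.382

Var(H−R) = 1 + 1 − 2·0.49 = 2 − 0.98 = 1.02.
Under uncorrelated errors the observed covariances equal the true-score covariances, so only the own-variance terms attenuate.
True-score variance = [0.73 + 0.64] − 0.98 = 1.37 − 0.98 = 0.39.
Reliability = 0.39 / 1.02 = 0.382.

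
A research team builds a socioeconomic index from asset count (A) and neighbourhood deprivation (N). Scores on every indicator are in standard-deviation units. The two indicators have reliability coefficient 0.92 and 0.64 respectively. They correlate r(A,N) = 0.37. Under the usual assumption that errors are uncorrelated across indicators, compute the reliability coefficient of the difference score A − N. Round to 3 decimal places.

0.651

Var(A−N) = 1 + 1 − 2·0.37 = 2 − 0.74 = 1.26.
Because errors are independent across components, Cov(Tᵢ,Tⱼ) = Cov(Xᵢ,Xⱼ); the off-diagonal part of the true-score variance is the same as above.
True-score variance = [0.92 + 0.64] − 0.74 = 1.56 − 0.74 = 0.82.
Reliability = 0.82 / 1.26 = 0.651.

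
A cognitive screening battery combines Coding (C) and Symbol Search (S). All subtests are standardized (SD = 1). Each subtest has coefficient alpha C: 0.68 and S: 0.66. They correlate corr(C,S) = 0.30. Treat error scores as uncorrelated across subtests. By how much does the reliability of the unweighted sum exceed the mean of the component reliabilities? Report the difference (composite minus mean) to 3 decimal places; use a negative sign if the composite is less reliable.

0.076

Var(sum) = 2 + 0.6 = 2.6; true-score variance = 1.34 + 0.6 = 1.94; composite reliability = 0.7462.
Mean component reliability = 0.6700.
Difference = 0.7462 − 0.6700 = 0.076.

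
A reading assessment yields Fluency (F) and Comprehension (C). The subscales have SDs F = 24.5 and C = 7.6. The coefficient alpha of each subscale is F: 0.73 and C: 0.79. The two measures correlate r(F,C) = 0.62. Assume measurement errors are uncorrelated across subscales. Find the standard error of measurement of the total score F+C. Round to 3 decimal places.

13.198

Var(total) = 658.01 + 230.888 = 888.898.
True-score variance = 483.813 + 230.888 = 714.701, so reliability = 0.8040.
Error variance = 888.898 − 714.701 = 174.197; SEM = √174.197 = 13.198.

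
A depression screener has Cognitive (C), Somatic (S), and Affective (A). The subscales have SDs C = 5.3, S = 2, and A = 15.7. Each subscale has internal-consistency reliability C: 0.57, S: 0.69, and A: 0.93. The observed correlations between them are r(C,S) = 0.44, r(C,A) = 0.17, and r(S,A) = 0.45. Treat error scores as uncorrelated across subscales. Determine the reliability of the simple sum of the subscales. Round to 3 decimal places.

0.911

Var(C+S+A) = 5.3² + 2² + 15.7² + 2·[5.3·2·0.44 + 5.3·15.7·0.17 + 2·15.7·0.45] = 278.58 + 65.8794 = 344.459.
With uncorrelated errors the cross-covariances are all true-score covariance, so they carry over unchanged; only the diagonal terms shrink to ρᵢσᵢ².
True-score variance = [5.3²·0.57 + 2²·0.69 + 15.7²·0.93] + 65.8794 = 248.007 + 65.8794 = 313.886.
Reliability = 313.886 / 344.459 = 0.911.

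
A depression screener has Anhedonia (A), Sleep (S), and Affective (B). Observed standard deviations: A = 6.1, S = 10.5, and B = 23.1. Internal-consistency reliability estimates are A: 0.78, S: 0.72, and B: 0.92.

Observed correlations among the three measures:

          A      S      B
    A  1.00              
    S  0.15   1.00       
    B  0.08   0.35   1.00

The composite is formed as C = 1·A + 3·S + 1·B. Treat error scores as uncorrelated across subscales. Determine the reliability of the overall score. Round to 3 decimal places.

Var(C) = 6.1² + 3²·10.5² + 23.1² + 2·[3·6.1·10.5·0.15 + 6.1·23.1·0.08 + 3·10.5·23.1·0.35] = 1563.07 + 589.546 = 2152.62.
Because errors are independent across components, Cov(Tᵢ,Tⱼ) = Cov(Xᵢ,Xⱼ); the off-diagonal part of the true-score variance is the same as above.
True-score variance = [6.1²·0.78 + 3²·10.5²·0.72 + 23.1²·0.92] + 589.546 = 1234.37 + 589.546 = 1823.91.
Reliability = 1823.91 / 2152.62 = 0.847.

0.847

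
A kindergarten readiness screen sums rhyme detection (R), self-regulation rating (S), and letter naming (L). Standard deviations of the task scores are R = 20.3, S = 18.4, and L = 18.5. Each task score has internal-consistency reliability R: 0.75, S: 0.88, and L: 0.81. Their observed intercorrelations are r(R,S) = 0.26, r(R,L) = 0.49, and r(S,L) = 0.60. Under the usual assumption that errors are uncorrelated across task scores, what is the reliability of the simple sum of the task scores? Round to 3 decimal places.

Var(R+S+L) = 20.3² + 18.4² + 18.5² + 2·[20.3·18.4·0.26 + 20.3·18.5·0.49 + 18.4·18.5·0.60] = 1092.9 + 970.749 = 2063.65.
Under uncorrelated errors the observed covariances equal the true-score covariances, so only the own-variance terms attenuate.
True-score variance = [20.3²·0.75 + 18.4²·0.88 + 18.5²·0.81] + 970.749 = 884.223 + 970.749 = 1854.97.
Reliability = 1854.97 / 2063.65 = 0.899.

0.899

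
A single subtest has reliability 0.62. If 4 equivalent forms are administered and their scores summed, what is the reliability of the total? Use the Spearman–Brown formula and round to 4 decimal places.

ρ_k = kρ / (1 + (k−1)ρ) = 4·0.62 / (1 + 3·0.62) = 2.480 / 2.860 = 0.8671.

0.8671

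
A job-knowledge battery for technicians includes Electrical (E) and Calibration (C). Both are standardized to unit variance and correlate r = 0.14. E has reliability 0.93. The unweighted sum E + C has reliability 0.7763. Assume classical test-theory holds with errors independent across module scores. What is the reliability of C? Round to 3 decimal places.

0.560

Var(E+C) = 2 + 2·0.14 = 2.280.
True-score variance = ρ_E + ρ_C + 2·0.14, so 0.7763 = (0.93 + ρ_C + 0.28) / 2.280.
ρ_C = 0.7763·2.280 − 0.93 − 0.28 = 0.560.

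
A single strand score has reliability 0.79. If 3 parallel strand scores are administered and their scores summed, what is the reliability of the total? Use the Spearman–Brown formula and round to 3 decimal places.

0.919

ρ_k = kρ / (1 + (k−1)ρ) = 3·0.79 / (1 + 2·0.79) = 2.370 / 2.580 = 0.919.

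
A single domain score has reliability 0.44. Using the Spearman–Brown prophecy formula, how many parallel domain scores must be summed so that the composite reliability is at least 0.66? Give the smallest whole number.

k ≥ ρ*(1−ρ₁)/(ρ₁(1−ρ*)) = 0.66·0.56 / (0.44·0.34) = 2.471.
Smallest integer k = 3.

3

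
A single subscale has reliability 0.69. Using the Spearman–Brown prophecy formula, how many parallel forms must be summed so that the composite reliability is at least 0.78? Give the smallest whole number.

k ≥ ρ*(1−ρ₁)/(ρ₁(1−ρ*)) = 0.78·0.31 / (0.69·0.22) = 1.593.
Smallest integer k = 2.

2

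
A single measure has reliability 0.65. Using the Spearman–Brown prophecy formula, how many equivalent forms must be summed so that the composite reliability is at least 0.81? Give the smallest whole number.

k ≥ ρ*(1−ρ₁)/(ρ₁(1−ρ*)) = 0.81·0.35 / (0.65·0.19) = 2.296.
Smallest integer k = 3.

3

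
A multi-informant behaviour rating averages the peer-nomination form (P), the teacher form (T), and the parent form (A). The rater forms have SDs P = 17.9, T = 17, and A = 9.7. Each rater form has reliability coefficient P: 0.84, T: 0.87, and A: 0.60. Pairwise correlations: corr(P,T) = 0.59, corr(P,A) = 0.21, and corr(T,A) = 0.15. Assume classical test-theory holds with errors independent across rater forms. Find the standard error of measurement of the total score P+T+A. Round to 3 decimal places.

11.246

Var(total) = 703.5 + 481.469 = 1184.97.
True-score variance = 577.028 + 481.469 = 1058.5, so reliability = 0.8933.
Error variance = 1184.97 − 1058.5 = 126.472; SEM = √126.472 = 11.246.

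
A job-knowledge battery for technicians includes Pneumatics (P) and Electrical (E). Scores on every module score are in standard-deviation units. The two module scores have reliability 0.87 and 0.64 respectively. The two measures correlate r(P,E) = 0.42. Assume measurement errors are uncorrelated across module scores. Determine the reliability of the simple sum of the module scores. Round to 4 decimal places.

Var(P+E) = 2 + 2·[0.42] = 2 + 0.84 = 2.84.
With uncorrelated errors the cross-covariances are all true-score covariance, so they carry over unchanged; only the diagonal terms shrink to ρᵢσᵢ².
True-score variance = [0.87 + 0.64] + 0.84 = 1.51 + 0.84 = 2.35.
Reliability = 2.35 / 2.84 = 0.8275.

0.8275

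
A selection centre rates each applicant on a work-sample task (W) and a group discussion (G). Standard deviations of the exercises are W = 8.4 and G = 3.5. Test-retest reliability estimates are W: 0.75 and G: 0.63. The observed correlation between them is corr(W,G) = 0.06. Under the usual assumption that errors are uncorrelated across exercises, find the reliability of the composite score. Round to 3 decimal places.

Var(W+G) = 8.4² + 3.5² + 2·[8.4·3.5·0.06] = 82.81 + 3.528 = 86.338.
Because errors are independent across components, Cov(Tᵢ,Tⱼ) = Cov(Xᵢ,Xⱼ); the off-diagonal part of the true-score variance is the same as above.
True-score variance = [8.4²·0.75 + 3.5²·0.63] + 3.528 = 60.6375 + 3.528 = 64.1655.
Reliability = 64.1655 / 86.338 = 0.743.

0.743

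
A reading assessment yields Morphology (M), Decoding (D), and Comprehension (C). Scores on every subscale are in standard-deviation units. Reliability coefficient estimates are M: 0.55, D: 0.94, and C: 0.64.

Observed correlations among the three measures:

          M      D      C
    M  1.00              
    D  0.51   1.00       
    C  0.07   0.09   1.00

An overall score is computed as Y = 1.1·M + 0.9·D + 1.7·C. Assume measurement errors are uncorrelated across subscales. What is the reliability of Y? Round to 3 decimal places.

Var(Y) = 1.1² + 0.9² + 1.7² + 2·[0.99·0.51 + 1.87·0.07 + 1.53·0.09] = 4.91 + 1.547 = 6.457.
With uncorrelated errors the cross-covariances are all true-score covariance, so they carry over unchanged; only the diagonal terms shrink to ρᵢσᵢ².
True-score variance = [1.1²·0.55 + 0.9²·0.94 + 1.7²·0.64] + 1.547 = 3.2765 + 1.547 = 4.8235.
Reliability = 4.8235 / 6.457 = 0.747.

0.747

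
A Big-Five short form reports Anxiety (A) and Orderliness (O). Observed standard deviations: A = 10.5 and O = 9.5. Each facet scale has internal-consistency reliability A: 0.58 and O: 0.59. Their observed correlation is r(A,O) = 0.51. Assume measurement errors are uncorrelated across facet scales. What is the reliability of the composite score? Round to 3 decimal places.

0.724

Var(A+O) = 10.5² + 9.5² + 2·[10.5·9.5·0.51] = 200.5 + 101.745 = 302.245.
Under uncorrelated errors the observed covariances equal the true-score covariances, so only the own-variance terms attenuate.
True-score variance = [10.5²·0.58 + 9.5²·0.59] + 101.745 = 117.192 + 101.745 = 218.938.
Reliability = 218.938 / 302.245 = 0.724.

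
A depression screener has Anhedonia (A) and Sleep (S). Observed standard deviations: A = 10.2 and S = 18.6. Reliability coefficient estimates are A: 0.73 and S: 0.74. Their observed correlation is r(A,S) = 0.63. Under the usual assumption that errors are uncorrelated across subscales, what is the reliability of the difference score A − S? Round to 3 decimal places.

0.440

Var(A−S) = 10.2² + 18.6² − 2·10.2·18.6·0.63 = 450 − 239.047 = 210.953.
Because errors are independent across components, Cov(Tᵢ,Tⱼ) = Cov(Xᵢ,Xⱼ); the off-diagonal part of the true-score variance is the same as above.
True-score variance = [10.2²·0.73 + 18.6²·0.74] − 239.047 = 331.96 − 239.047 = 92.9124.
Reliability = 92.9124 / 210.953 = 0.440.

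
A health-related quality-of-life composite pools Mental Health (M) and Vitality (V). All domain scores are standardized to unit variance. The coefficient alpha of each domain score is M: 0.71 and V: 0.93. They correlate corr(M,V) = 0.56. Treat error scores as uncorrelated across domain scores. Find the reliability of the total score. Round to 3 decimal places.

0.885

Var(M+V) = 2 + 2·[0.56] = 2 + 1.12 = 3.12.
Under uncorrelated errors the observed covariances equal the true-score covariances, so only the own-variance terms attenuate.
True-score variance = [0.71 + 0.93] + 1.12 = 1.64 + 1.12 = 2.76.
Reliability = 2.76 / 3.12 = 0.885.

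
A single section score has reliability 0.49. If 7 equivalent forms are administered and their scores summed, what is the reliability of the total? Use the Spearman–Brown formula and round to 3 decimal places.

ρ_k = kρ / (1 + (k−1)ρ) = 7·0.49 / (1 + 6·0.49) = 3.430 / 3.940 = 0.871.

0.871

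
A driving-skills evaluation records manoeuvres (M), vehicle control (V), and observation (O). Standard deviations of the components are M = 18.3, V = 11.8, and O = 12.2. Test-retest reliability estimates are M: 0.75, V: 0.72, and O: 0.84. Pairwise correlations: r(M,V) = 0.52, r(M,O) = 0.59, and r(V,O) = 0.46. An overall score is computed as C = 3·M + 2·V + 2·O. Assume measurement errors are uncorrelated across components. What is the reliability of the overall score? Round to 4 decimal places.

Var(C) = 3²·18.3² + 2²·11.8² + 2²·12.2² + 2·[6·18.3·11.8·0.52 + 6·18.3·12.2·0.59 + 4·11.8·12.2·0.46] = 4166.33 + 3457.92 = 7624.25.
Because errors are independent across components, Cov(Tᵢ,Tⱼ) = Cov(Xᵢ,Xⱼ); the off-diagonal part of the true-score variance is the same as above.
True-score variance = [3²·18.3²·0.75 + 2²·11.8²·0.72 + 2²·12.2²·0.84] + 3457.92 = 3161.62 + 3457.92 = 6619.54.
Reliability = 6619.54 / 7624.25 = 0.8682.

0.8682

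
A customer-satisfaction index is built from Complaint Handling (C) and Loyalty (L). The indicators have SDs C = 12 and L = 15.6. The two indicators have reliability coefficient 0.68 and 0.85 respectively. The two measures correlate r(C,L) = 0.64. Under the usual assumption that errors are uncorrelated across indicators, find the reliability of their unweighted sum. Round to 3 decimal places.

Var(C+L) = 12² + 15.6² + 2·[12·15.6·0.64] = 387.36 + 239.616 = 626.976.
Because errors are independent across components, Cov(Tᵢ,Tⱼ) = Cov(Xᵢ,Xⱼ); the off-diagonal part of the true-score variance is the same as above.
True-score variance = [12²·0.68 + 15.6²·0.85] + 239.616 = 304.776 + 239.616 = 544.392.
Reliability = 544.392 / 626.976 = 0.868.

0.868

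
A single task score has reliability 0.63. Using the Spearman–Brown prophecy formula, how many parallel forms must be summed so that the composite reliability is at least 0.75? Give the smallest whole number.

k ≥ ρ*(1−ρ₁)/(ρ₁(1−ρ*)) = 0.75·0.37 / (0.63·0.25) = 1.762.
Smallest integer k = 2.

2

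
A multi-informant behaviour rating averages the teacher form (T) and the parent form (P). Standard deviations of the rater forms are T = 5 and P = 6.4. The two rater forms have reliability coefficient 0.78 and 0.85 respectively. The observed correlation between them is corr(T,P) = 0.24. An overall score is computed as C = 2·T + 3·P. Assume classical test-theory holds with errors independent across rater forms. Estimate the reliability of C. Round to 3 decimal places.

Var(C) = 2²·5² + 3²·6.4² + 2·[6·5·6.4·0.24] = 468.64 + 92.16 = 560.8.
With uncorrelated errors the cross-covariances are all true-score covariance, so they carry over unchanged; only the diagonal terms shrink to ρᵢσᵢ².
True-score variance = [2²·5²·0.78 + 3²·6.4²·0.85] + 92.16 = 391.344 + 92.16 = 483.504.
Reliability = 483.504 / 560.8 = 0.862.

0.862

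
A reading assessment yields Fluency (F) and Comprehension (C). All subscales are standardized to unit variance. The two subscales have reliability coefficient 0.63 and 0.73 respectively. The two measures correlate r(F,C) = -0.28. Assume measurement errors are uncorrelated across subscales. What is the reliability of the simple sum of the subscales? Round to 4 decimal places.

Var(F+C) = 2 + 2·[(-0.28)] = 2 − 0.56 = 1.44.
Because errors are independent across components, Cov(Tᵢ,Tⱼ) = Cov(Xᵢ,Xⱼ); the off-diagonal part of the true-score variance is the same as above.
True-score variance = [0.63 + 0.73] − 0.56 = 1.36 − 0.56 = 0.8.
Reliability = 0.8 / 1.44 = 0.5556.

0.5556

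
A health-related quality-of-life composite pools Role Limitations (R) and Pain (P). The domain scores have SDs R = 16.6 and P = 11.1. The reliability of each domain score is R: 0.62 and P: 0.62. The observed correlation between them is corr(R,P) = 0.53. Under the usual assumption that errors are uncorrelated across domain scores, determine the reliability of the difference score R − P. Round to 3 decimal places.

Var(R−P) = 16.6² + 11.1² − 2·16.6·11.1·0.53 = 398.77 − 195.316 = 203.454.
With uncorrelated errors the cross-covariances are all true-score covariance, so they carry over unchanged; only the diagonal terms shrink to ρᵢσᵢ².
True-score variance = [16.6²·0.62 + 11.1²·0.62] − 195.316 = 247.237 − 195.316 = 51.9218.
Reliability = 51.9218 / 203.454 = 0.255.

0.255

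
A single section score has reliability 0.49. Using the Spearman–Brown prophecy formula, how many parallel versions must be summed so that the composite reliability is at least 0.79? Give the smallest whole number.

k ≥ ρ*(1−ρ₁)/(ρ₁(1−ρ*)) = 0.79·0.51 / (0.49·0.21) = 3.915.
Smallest integer k = 4.

4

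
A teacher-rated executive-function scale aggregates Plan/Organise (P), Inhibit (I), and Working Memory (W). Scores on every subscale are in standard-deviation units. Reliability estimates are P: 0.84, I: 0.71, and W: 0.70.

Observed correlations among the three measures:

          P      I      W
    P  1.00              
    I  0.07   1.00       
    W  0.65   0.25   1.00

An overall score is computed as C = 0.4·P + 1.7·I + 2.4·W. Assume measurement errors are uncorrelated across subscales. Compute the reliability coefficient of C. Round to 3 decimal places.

Var(C) = 0.4² + 1.7² + 2.4² + 2·[0.68·0.07 + 0.96·0.65 + 4.08·0.25] = 8.81 + 3.3832 = 12.1932.
Under uncorrelated errors the observed covariances equal the true-score covariances, so only the own-variance terms attenuate.
True-score variance = [0.4²·0.84 + 1.7²·0.71 + 2.4²·0.70] + 3.3832 = 6.2183 + 3.3832 = 9.6015.
Reliability = 9.6015 / 12.1932 = 0.787.

0.787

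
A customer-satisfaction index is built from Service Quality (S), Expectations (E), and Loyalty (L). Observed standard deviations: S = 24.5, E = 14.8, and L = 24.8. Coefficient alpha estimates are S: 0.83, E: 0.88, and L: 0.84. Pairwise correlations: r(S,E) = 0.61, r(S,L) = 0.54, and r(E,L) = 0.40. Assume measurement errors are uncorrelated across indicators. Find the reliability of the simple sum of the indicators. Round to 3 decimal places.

0.920

Var(S+E+L) = 24.5² + 14.8² + 24.8² + 2·[24.5·14.8·0.61 + 24.5·24.8·0.54 + 14.8·24.8·0.40] = 1434.33 + 1392.21 = 2826.54.
Under uncorrelated errors the observed covariances equal the true-score covariances, so only the own-variance terms attenuate.
True-score variance = [24.5²·0.83 + 14.8²·0.88 + 24.8²·0.84] + 1392.21 = 1207.6 + 1392.21 = 2599.81.
Reliability = 2599.81 / 2826.54 = 0.920.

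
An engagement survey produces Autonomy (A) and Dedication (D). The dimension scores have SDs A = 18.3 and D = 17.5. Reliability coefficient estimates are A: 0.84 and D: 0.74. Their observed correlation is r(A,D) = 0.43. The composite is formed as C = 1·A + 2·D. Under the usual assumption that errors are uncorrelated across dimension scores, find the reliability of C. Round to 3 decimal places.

0.824

Var(C) = 18.3² + 2²·17.5² + 2·[2·18.3·17.5·0.43] = 1559.89 + 550.83 = 2110.72.
With uncorrelated errors the cross-covariances are all true-score covariance, so they carry over unchanged; only the diagonal terms shrink to ρᵢσᵢ².
True-score variance = [18.3²·0.84 + 2²·17.5²·0.74] + 550.83 = 1187.81 + 550.83 = 1738.64.
Reliability = 1738.64 / 2110.72 = 0.824.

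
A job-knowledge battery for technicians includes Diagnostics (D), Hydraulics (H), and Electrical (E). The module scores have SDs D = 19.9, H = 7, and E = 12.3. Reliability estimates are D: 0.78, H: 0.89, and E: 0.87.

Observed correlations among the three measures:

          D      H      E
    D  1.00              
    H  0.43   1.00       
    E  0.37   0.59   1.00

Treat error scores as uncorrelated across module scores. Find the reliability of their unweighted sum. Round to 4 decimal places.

0.8877

Var(D+H+E) = 19.9² + 7² + 12.3² + 2·[19.9·7·0.43 + 19.9·12.3·0.37 + 7·12.3·0.59] = 596.3 + 402.526 = 998.826.
With uncorrelated errors the cross-covariances are all true-score covariance, so they carry over unchanged; only the diagonal terms shrink to ρᵢσᵢ².
True-score variance = [19.9²·0.78 + 7²·0.89 + 12.3²·0.87] + 402.526 = 484.12 + 402.526 = 886.646.
Reliability = 886.646 / 998.826 = 0.8877.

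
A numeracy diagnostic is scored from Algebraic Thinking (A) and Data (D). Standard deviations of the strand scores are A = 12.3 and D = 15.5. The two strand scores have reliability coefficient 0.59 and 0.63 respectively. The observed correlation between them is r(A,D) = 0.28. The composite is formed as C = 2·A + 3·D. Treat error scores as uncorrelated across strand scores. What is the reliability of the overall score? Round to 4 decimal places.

Var(C) = 2²·12.3² + 3²·15.5² + 2·[6·12.3·15.5·0.28] = 2767.41 + 640.584 = 3407.99.
Because errors are independent across components, Cov(Tᵢ,Tⱼ) = Cov(Xᵢ,Xⱼ); the off-diagonal part of the true-score variance is the same as above.
True-score variance = [2²·12.3²·0.59 + 3²·15.5²·0.63] + 640.584 = 1719.26 + 640.584 = 2359.85.
Reliability = 2359.85 / 3407.99 = 0.6924.

0.6924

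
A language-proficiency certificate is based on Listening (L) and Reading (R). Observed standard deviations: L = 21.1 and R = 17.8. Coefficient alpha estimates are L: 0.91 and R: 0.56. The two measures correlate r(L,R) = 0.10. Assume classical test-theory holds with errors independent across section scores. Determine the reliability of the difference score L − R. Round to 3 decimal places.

Var(L−R) = 21.1² + 17.8² − 2·21.1·17.8·0.10 = 762.05 − 75.116 = 686.934.
Under uncorrelated errors the observed covariances equal the true-score covariances, so only the own-variance terms attenuate.
True-score variance = [21.1²·0.91 + 17.8²·0.56] − 75.116 = 582.572 − 75.116 = 507.456.
Reliability = 507.456 / 686.934 = 0.739.

0.739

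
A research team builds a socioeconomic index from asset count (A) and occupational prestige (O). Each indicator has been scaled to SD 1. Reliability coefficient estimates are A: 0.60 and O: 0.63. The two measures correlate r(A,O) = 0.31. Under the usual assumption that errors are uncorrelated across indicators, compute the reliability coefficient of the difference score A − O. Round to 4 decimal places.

0.4420

Var(A−O) = 1 + 1 − 2·0.31 = 2 − 0.62 = 1.38.
With uncorrelated errors the cross-covariances are all true-score covariance, so they carry over unchanged; only the diagonal terms shrink to ρᵢσᵢ².
True-score variance = [0.60 + 0.63] − 0.62 = 1.23 − 0.62 = 0.61.
Reliability = 0.61 / 1.38 = 0.4420.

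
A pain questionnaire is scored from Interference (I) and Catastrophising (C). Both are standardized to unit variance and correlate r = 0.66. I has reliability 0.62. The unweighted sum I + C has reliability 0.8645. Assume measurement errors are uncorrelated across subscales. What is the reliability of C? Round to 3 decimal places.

Var(I+C) = 2 + 2·0.66 = 3.320.
True-score variance = ρ_I + ρ_C + 2·0.66, so 0.8645 = (0.62 + ρ_C + 1.32) / 3.320.
ρ_C = 0.8645·3.320 − 0.62 − 1.32 = 0.930.

0.930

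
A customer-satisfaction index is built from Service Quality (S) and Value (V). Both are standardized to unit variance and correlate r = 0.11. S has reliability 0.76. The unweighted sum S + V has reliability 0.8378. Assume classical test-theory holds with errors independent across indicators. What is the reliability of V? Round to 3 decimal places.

Var(S+V) = 2 + 2·0.11 = 2.220.
True-score variance = ρ_S + ρ_V + 2·0.11, so 0.8378 = (0.76 + ρ_V + 0.22) / 2.220.
ρ_V = 0.8378·2.220 − 0.76 − 0.22 = 0.880.

0.880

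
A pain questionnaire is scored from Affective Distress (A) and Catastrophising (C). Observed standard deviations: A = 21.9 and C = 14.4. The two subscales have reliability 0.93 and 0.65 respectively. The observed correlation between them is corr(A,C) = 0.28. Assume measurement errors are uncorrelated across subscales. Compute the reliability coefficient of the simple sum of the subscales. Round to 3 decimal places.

0.877

Var(A+C) = 21.9² + 14.4² + 2·[21.9·14.4·0.28] = 686.97 + 176.602 = 863.572.
Because errors are independent across components, Cov(Tᵢ,Tⱼ) = Cov(Xᵢ,Xⱼ); the off-diagonal part of the true-score variance is the same as above.
True-score variance = [21.9²·0.93 + 14.4²·0.65] + 176.602 = 580.821 + 176.602 = 757.423.
Reliability = 757.423 / 863.572 = 0.877.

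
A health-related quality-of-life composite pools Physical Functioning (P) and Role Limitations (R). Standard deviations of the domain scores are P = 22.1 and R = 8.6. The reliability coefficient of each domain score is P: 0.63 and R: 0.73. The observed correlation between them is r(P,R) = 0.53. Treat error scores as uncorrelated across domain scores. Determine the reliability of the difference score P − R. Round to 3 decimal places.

0.444

Var(P−R) = 22.1² + 8.6² − 2·22.1·8.6·0.53 = 562.37 − 201.464 = 360.906.
Because errors are independent across components, Cov(Tᵢ,Tⱼ) = Cov(Xᵢ,Xⱼ); the off-diagonal part of the true-score variance is the same as above.
True-score variance = [22.1²·0.63 + 8.6²·0.73] − 201.464 = 361.689 − 201.464 = 160.226.
Reliability = 160.226 / 360.906 = 0.444.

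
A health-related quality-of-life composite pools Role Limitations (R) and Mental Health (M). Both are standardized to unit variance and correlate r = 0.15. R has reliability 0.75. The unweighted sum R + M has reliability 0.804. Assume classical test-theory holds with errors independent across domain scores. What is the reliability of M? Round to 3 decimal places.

Var(R+M) = 2 + 2·0.15 = 2.300.
True-score variance = ρ_R + ρ_M + 2·0.15, so 0.804 = (0.75 + ρ_M + 0.30) / 2.300.
ρ_M = 0.804·2.300 − 0.75 − 0.30 = 0.799.

0.799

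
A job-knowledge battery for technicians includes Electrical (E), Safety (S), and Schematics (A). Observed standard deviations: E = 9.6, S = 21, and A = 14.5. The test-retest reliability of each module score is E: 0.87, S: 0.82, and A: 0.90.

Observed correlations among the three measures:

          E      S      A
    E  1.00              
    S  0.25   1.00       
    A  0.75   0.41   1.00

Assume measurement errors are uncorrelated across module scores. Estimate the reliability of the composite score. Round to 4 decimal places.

0.9137

Var(E+S+A) = 9.6² + 21² + 14.5² + 2·[9.6·21·0.25 + 9.6·14.5·0.75 + 21·14.5·0.41] = 743.41 + 559.29 = 1302.7.
Under uncorrelated errors the observed covariances equal the true-score covariances, so only the own-variance terms attenuate.
True-score variance = [9.6²·0.87 + 21²·0.82 + 14.5²·0.90] + 559.29 = 631.024 + 559.29 = 1190.31.
Reliability = 1190.31 / 1302.7 = 0.9137.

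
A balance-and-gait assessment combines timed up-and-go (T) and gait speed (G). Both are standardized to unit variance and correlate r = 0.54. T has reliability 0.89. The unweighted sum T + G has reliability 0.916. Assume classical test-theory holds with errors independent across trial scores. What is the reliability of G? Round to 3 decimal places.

Var(T+G) = 2 + 2·0.54 = 3.080.
True-score variance = ρ_T + ρ_G + 2·0.54, so 0.916 = (0.89 + ρ_G + 1.08) / 3.080.
ρ_G = 0.916·3.080 − 0.89 − 1.08 = 0.851.

0.851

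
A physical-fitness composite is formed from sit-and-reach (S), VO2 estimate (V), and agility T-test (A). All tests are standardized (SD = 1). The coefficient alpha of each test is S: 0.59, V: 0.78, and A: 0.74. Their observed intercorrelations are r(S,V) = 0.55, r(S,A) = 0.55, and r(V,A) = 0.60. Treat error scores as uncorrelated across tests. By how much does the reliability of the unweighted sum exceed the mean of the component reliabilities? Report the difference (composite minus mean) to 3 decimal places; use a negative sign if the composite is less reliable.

0.158

Var(sum) = 3 + 3.4 = 6.4; true-score variance = 2.11 + 3.4 = 5.51; composite reliability = 0.8609.
Mean component reliability = 0.7033.
Difference = 0.8609 − 0.7033 = 0.158.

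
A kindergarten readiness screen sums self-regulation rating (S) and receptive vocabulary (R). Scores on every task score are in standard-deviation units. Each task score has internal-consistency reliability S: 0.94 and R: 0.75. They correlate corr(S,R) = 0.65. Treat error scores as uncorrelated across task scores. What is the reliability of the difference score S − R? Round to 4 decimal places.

0.5571

Var(S−R) = 1 + 1 − 2·0.65 = 2 − 1.3 = 0.7.
Because errors are independent across components, Cov(Tᵢ,Tⱼ) = Cov(Xᵢ,Xⱼ); the off-diagonal part of the true-score variance is the same as above.
True-score variance = [0.94 + 0.75] − 1.3 = 1.69 − 1.3 = 0.39.
Reliability = 0.39 / 0.7 = 0.5571.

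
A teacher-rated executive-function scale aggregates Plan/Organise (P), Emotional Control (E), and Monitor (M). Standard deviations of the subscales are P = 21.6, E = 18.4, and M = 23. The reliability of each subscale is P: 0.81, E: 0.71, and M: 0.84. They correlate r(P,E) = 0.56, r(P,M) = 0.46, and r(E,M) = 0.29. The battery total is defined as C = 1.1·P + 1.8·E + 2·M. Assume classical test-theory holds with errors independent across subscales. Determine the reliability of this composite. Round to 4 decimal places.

Var(C) = 1.1²·21.6² + 1.8²·18.4² + 2²·23² + 2·[1.98·21.6·18.4·0.56 + 2.2·21.6·23·0.46 + 3.6·18.4·23·0.29] = 3777.47 + 2770.53 = 6548.
Under uncorrelated errors the observed covariances equal the true-score covariances, so only the own-variance terms attenuate.
True-score variance = [1.1²·21.6²·0.81 + 1.8²·18.4²·0.71 + 2²·23²·0.84] + 2770.53 = 3013.54 + 2770.53 = 5784.07.
Reliability = 5784.07 / 6548 = 0.8833.

0.8833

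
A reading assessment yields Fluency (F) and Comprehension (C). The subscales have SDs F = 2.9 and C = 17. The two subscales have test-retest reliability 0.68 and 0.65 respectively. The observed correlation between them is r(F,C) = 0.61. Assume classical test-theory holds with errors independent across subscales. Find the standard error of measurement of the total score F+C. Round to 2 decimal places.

10.19

Var(total) = 297.41 + 60.146 = 357.556.
True-score variance = 193.569 + 60.146 = 253.715, so reliability = 0.7096.
Error variance = 357.556 − 253.715 = 103.841; SEM = √103.841 = 10.19.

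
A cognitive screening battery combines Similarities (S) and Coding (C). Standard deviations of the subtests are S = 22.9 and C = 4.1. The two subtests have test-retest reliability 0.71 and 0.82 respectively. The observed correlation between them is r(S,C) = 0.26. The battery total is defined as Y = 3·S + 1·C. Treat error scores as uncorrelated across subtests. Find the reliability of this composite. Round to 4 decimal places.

Var(Y) = 3²·22.9² + 4.1² + 2·[3·22.9·4.1·0.26] = 4736.5 + 146.468 = 4882.97.
Because errors are independent across components, Cov(Tᵢ,Tⱼ) = Cov(Xᵢ,Xⱼ); the off-diagonal part of the true-score variance is the same as above.
True-score variance = [3²·22.9²·0.71 + 4.1²·0.82] + 146.468 = 3364.76 + 146.468 = 3511.23.
Reliability = 3511.23 / 4882.97 = 0.7191.

0.7191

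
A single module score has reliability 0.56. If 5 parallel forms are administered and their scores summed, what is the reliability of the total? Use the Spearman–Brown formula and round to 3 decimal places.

0.864

ρ_k = kρ / (1 + (k−1)ρ) = 5·0.56 / (1 + 4·0.56) = 2.800 / 3.240 = 0.864.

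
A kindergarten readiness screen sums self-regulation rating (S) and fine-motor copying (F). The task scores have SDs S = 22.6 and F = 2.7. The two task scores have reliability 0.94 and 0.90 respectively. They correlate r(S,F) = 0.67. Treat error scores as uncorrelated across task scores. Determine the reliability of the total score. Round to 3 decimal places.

Var(S+F) = 22.6² + 2.7² + 2·[22.6·2.7·0.67] = 518.05 + 81.7668 = 599.817.
Under uncorrelated errors the observed covariances equal the true-score covariances, so only the own-variance terms attenuate.
True-score variance = [22.6²·0.94 + 2.7²·0.90] + 81.7668 = 486.675 + 81.7668 = 568.442.
Reliability = 568.442 / 599.817 = 0.948.

0.948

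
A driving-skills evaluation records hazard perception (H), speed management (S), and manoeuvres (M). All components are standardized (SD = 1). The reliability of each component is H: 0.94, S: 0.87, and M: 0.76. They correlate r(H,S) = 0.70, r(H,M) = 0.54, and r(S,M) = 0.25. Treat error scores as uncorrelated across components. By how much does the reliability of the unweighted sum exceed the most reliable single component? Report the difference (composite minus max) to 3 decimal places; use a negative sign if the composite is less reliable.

-0.012

Var(sum) = 3 + 2.98 = 5.98; true-score variance = 2.57 + 2.98 = 5.55; composite reliability = 0.9281.
Max component reliability = 0.9400.
Difference = 0.9281 − 0.9400 = -0.012.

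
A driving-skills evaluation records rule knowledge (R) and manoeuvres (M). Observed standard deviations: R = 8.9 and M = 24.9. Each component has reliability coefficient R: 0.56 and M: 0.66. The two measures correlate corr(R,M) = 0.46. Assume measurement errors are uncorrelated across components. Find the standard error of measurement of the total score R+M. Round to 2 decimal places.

Var(total) = 699.22 + 203.881 = 903.101.
True-score variance = 453.564 + 203.881 = 657.445, so reliability = 0.7280.
Error variance = 903.101 − 657.445 = 245.656; SEM = √245.656 = 15.67.

15.67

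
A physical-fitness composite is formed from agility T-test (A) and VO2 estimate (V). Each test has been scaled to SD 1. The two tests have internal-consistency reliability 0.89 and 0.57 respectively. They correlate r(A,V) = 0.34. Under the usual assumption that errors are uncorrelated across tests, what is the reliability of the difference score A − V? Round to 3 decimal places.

Var(A−V) = 1 + 1 − 2·0.34 = 2 − 0.68 = 1.32.
Under uncorrelated errors the observed covariances equal the true-score covariances, so only the own-variance terms attenuate.
True-score variance = [0.89 + 0.57] − 0.68 = 1.46 − 0.68 = 0.78.
Reliability = 0.78 / 1.32 = 0.591.

0.591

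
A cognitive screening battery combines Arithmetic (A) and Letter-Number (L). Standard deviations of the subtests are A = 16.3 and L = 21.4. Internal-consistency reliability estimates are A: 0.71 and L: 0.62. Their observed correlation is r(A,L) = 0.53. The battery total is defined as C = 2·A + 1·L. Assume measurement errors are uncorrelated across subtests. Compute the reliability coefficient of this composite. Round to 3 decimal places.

0.787

Var(C) = 2²·16.3² + 21.4² + 2·[2·16.3·21.4·0.53] = 1520.72 + 739.498 = 2260.22.
Under uncorrelated errors the observed covariances equal the true-score covariances, so only the own-variance terms attenuate.
True-score variance = [2²·16.3²·0.71 + 21.4²·0.62] + 739.498 = 1038.49 + 739.498 = 1777.99.
Reliability = 1777.99 / 2260.22 = 0.787.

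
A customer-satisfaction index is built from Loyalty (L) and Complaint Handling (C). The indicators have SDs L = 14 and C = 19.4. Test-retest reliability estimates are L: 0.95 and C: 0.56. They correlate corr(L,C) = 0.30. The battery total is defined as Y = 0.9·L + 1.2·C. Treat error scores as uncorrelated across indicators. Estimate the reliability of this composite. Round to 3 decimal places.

Var(Y) = 0.9²·14² + 1.2²·19.4² + 2·[1.08·14·19.4·0.30] = 700.718 + 175.997 = 876.715.
Because errors are independent across components, Cov(Tᵢ,Tⱼ) = Cov(Xᵢ,Xⱼ); the off-diagonal part of the true-score variance is the same as above.
True-score variance = [0.9²·14²·0.95 + 1.2²·19.4²·0.56] + 175.997 = 454.319 + 175.997 = 630.316.
Reliability = 630.316 / 876.715 = 0.719.

0.719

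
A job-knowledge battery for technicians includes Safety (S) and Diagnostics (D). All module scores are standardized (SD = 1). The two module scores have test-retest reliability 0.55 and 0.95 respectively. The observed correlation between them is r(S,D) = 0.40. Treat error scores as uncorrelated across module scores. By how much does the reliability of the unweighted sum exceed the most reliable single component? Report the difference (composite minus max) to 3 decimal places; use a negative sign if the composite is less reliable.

Var(sum) = 2 + 0.8 = 2.8; true-score variance = 1.5 + 0.8 = 2.3; composite reliability = 0.8214.
Max component reliability = 0.9500.
Difference = 0.8214 − 0.9500 = -0.129.

-0.129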